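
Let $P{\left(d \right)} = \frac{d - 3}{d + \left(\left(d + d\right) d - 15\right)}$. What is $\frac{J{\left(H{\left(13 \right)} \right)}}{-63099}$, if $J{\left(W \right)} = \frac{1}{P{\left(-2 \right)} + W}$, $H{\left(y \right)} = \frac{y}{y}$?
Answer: $- \frac{1}{98154} \approx -1.0188 \cdot 10^{-5}$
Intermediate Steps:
$H{\left(y \right)} = 1$
$P{\left(d \right)} = \frac{-3 + d}{-15 + d + 2 d^{2}}$ ($P{\left(d \right)} = \frac{-3 + d}{d + \left(2 d d - 15\right)} = \frac{-3 + d}{d + \left(2 d^{2} - 15\right)} = \frac{-3 + d}{d + \left(-15 + 2 d^{2}\right)} = \frac{-3 + d}{-15 + d + 2 d^{2}}$)
$J{\left(W \right)} = \frac{1}{\frac{5}{9} + W}$ ($J{\left(W \right)} = \frac{1}{\frac{-3 - 2}{-15 - 2 + 2 \left(-2\right)^{2}} + W} = \frac{1}{\frac{1}{-15 - 2 + 2 \cdot 4} \left(-5\right) + W} = \frac{1}{\frac{1}{-15 - 2 + 8} \left(-5\right) + W} = \frac{1}{\frac{1}{-9} \left(-5\right) + W} = \frac{1}{\left(- \frac{1}{9}\right) \left(-5\right) + W} = \frac{1}{\frac{5}{9} + W}$)
$\frac{J{\left(H{\left(13 \right)} \right)}}{-63099} = \frac{9 \frac{1}{5 + 9 \cdot 1}}{-63099} = \frac{9}{5 + 9} \left(- \frac{1}{63099}\right) = \frac{9}{14} \left(- \frac{1}{63099}\right) = - \frac{1}{98154}$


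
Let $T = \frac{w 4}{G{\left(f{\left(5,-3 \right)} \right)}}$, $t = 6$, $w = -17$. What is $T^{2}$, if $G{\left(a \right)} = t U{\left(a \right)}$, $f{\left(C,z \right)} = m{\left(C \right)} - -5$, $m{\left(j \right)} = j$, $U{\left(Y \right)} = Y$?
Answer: $\frac{289}{225} \approx 1.2844$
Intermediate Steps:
$f{\left(C,z \right)} = 5 + C$ ($f{\left(C,z \right)} = C - -5 = C + 5 = 5 + C$)
$G{\left(a \right)} = 6 a$
$T = - \frac{17}{15}$ ($T = \frac{\left(-17\right) 4}{6 \left(5 + 5\right)} = - \frac{68}{6 \cdot 10} = - \frac{68}{60} = \left(-68\right) \frac{1}{60} = - \frac{17}{15} \approx -1.1333$)
$T^{2} = \left(- \frac{17}{15}\right)^{2} = \frac{289}{225}$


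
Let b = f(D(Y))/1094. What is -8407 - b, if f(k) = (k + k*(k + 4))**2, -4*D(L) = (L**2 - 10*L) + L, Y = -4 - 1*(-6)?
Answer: -147170289/17504 ≈ -8407.8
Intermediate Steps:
Y = 2 (Y = -4 + 6 = 2)
D(L) = -L**2/4 + 9*L/4 (D(L) = -((L**2 - 10*L) + L)/4 = -(L**2 - 9*L)/4 = -L**2/4 + 9*L/4)
f(k) = (k + k*(4 + k))**2
b = 14161/17504 (b = (((1/4)*2*(9 - 1*2))**2*(5 + (1/4)*2*(9 - 1*2))**2)/1094 = (((1/4)*2*(9 - 2))**2*(5 + (1/4)*2*(9 - 2))**2)*(1/1094) = (((1/4)*2*7)**2*(5 + (1/4)*2*7)**2)*(1/1094) = ((7/2)**2*(5 + 7/2)**2)*(1/1094) = (49*(17/2)**2/4)*(1/1094) = ((49/4)*(289/4))*(1/1094) = (14161/16)*(1/1094) = 14161/17504 ≈ 0.80902)
-8407 - b = -8407 - 1*14161/17504 = -8407 - 14161/17504 = -147170289/17504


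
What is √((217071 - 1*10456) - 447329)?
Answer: 3*I*√26746 ≈ 490.63*I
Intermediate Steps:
√((217071 - 1*10456) - 447329) = √((217071 - 10456) - 447329) = √(206615 - 447329) = √(-240714) = 3*I*√26746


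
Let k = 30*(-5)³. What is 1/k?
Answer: -1/3750 ≈ -0.00026667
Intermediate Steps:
k = -3750 (k = 30*(-125) = -3750)
1/k = 1/(-3750) = -1/3750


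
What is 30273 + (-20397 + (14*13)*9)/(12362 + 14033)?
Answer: 799037076/26395 ≈ 30272.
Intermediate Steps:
30273 + (-20397 + (14*13)*9)/(12362 + 14033) = 30273 + (-20397 + 182*9)/26395 = 30273 + (-20397 + 1638)*(1/26395) = 30273 - 18759*1/26395 = 30273 - 18759/26395 = 799037076/26395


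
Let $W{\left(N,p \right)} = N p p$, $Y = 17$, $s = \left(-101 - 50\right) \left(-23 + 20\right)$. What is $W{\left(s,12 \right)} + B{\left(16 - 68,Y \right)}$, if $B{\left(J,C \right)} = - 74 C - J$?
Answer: $64026$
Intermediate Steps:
$s = 453$ ($s = \left(-151\right) \left(-3\right) = 453$)
$B{\left(J,C \right)} = - J - 74 C$
$W{\left(N,p \right)} = N p^{2}$
$W{\left(s,12 \right)} + B{\left(16 - 68,Y \right)} = 453 \cdot 12^{2} - \left(1274 - 68\right) = 453 \cdot 144 - 1206 = 65232 - 1206 = 64026$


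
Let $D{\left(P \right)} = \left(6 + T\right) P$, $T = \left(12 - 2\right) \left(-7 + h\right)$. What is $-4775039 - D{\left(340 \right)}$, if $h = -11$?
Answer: $-4715879$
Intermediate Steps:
$T = -180$ ($T = \left(12 - 2\right) \left(-7 - 11\right) = 10 \left(-18\right) = -180$)
$D{\left(P \right)} = - 174 P$ ($D{\left(P \right)} = \left(6 - 180\right) P = - 174 P$)
$-4775039 - D{\left(340 \right)} = -4775039 - \left(-174\right) 340 = -4775039 - -59160 = -4775039 + 59160 = -4715879$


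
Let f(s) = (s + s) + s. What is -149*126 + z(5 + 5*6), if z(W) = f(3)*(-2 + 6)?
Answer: -18738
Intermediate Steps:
f(s) = 3*s (f(s) = 2*s + s = 3*s)
z(W) = 36 (z(W) = (3*3)*(-2 + 6) = 9*4 = 36)
-149*126 + z(5 + 5*6) = -149*126 + 36 = -18774 + 36 = -18738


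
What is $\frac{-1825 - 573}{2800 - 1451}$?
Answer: $- \frac{2398}{1349} \approx -1.7776$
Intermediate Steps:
$\frac{-1825 - 573}{2800 - 1451} = - \frac{2398}{1349}$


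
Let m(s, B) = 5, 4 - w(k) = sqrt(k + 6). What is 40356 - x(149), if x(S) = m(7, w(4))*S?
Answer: 39611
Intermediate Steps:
w(k) = 4 - sqrt(6 + k) (w(k) = 4 - sqrt(k + 6) = 4 - sqrt(6 + k))
x(S) = 5*S
40356 - x(149) = 40356 - 5*149 = 40356 - 1*745 = 40356 - 745 = 39611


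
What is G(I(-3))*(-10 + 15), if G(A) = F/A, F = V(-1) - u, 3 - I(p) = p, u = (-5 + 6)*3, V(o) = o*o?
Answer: -5/3 ≈ -1.6667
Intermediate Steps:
V(o) = o**2
u = 3 (u = 1*3 = 3)
I(p) = 3 - p
F = -2 (F = (-1)**2 - 1*3 = 1 - 3 = -2)
G(A) = -2/A
G(I(-3))*(-10 + 15) = (-2/(3 - 1*(-3)))*(-10 + 15) = -2/(3 + 3)*5 = -2/6*5 = -2*1/6*5 = -1/3*5 = -5/3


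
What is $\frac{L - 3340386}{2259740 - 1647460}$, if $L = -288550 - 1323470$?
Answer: $- \frac{2476203}{306140} \approx -8.0885$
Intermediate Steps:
$L = -1612020$
$\frac{L - 3340386}{2259740 - 1647460} = \frac{-1612020 - 3340386}{2259740 - 1647460} = - \frac{4952406}{612280} = \left(-4952406\right) \frac{1}{612280} = - \frac{2476203}{306140}$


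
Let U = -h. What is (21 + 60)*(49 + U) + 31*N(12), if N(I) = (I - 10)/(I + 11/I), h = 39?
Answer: 4074/5 ≈ 814.80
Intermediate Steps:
U = -39 (U = -1*39 = -39)
N(I) = (-10 + I)/(I + 11/I)
(21 + 60)*(49 + U) + 31*N(12) = (21 + 60)*(49 - 39) + 31*(12*(-10 + 12)/(11 + 12**2)) = 81*10 + 31*(12*2/(11 + 144)) = 810 + 31*(12*2/155) = 810 + 31*(12*(1/155)*2) = 810 + 31*(24/155) = 810 + 24/5 = 4074/5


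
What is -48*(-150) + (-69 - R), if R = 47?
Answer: 7084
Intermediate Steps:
-48*(-150) + (-69 - R) = -48*(-150) + (-69 - 1*47) = 7200 + (-69 - 47) = 7200 - 116 = 7084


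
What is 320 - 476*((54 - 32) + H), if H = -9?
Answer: -5868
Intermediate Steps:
320 - 476*((54 - 32) + H) = 320 - 476*((54 - 32) - 9) = 320 - 476*(22 - 9) = 320 - 476*13 = 320 - 6188 = -5868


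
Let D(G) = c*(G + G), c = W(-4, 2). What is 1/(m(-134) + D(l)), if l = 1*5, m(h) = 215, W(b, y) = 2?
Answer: 1/235 ≈ 0.0042553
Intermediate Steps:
c = 2
l = 5
D(G) = 4*G (D(G) = 2*(G + G) = 2*(2*G) = 4*G)
1/(m(-134) + D(l)) = 1/(215 + 4*5) = 1/(215 + 20) = 1/235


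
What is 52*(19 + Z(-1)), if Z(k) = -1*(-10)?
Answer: 1508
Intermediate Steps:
Z(k) = 10
52*(19 + Z(-1)) = 52*(19 + 10) = 52*29 = 1508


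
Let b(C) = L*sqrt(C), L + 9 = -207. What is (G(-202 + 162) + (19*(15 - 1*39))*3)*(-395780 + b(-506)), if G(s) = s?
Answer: 557258240 + 304128*I*sqrt(506) ≈ 5.5726e+8 + 6.8412e+6*I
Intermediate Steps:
L = -216 (L = -9 - 207 = -216)
b(C) = -216*sqrt(C)
(G(-202 + 162) + (19*(15 - 1*39))*3)*(-395780 + b(-506)) = ((-202 + 162) + (19*(15 - 1*39))*3)*(-395780 - 216*I*sqrt(506)) = (-40 + (19*(15 - 39))*3)*(-395780 - 216*I*sqrt(506)) = (-40 + (19*(-24))*3)*(-395780 - 216*I*sqrt(506)) = (-40 - 456*3)*(-395780 - 216*I*sqrt(506)) = (-40 - 1368)*(-395780 - 216*I*sqrt(506)) = -1408*(-395780 - 216*I*sqrt(506)) = 557258240 + 304128*I*sqrt(506)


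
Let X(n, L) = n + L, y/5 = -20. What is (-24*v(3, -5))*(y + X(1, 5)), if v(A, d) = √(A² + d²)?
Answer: 2256*√34 ≈ 13155.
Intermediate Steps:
y = -100 (y = 5*(-20) = -100)
X(n, L) = L + n
(-24*v(3, -5))*(y + X(1, 5)) = (-24*√(3² + (-5)²))*(-100 + (5 + 1)) = (-24*√(9 + 25))*(-100 + 6) = -24*√34*(-94) = 2256*√34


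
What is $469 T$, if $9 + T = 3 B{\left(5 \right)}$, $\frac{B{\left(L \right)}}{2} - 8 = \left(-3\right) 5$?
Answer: $-23919$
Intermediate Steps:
$B{\left(L \right)} = -14$ ($B{\left(L \right)} = 16 + 2 \left(\left(-3\right) 5\right) = 16 + 2 \left(-15\right) = 16 - 30 = -14$)
$T = -51$ ($T = -9 + 3 \left(-14\right) = -9 - 42 = -51$)
$469 T = 469 \left(-51\right) = -23919$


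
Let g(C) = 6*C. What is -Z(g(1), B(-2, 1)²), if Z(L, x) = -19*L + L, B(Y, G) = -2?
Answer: 108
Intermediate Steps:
Z(L, x) = -18*L
-Z(g(1), B(-2, 1)²) = -(-18)*6*1 = -(-18)*6 = -1*(-108) = 108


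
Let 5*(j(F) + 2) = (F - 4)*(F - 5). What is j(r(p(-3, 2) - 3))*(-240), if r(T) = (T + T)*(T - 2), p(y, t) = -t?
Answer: -205440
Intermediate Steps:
r(T) = 2*T*(-2 + T) (r(T) = (2*T)*(-2 + T) = 2*T*(-2 + T))
j(F) = -2 + (-5 + F)*(-4 + F)/5 (j(F) = -2 + ((F - 4)*(F - 5))/5 = -2 + ((-4 + F)*(-5 + F))/5 = -2 + ((-5 + F)*(-4 + F))/5 = -2 + (-5 + F)*(-4 + F)/5)
j(r(p(-3, 2) - 3))*(-240) = (2 - 18*(-1*2 - 3)*(-2 + (-1*2 - 3))/5 + (2*(-1*2 - 3)*(-2 + (-1*2 - 3)))**2/5)*(-240) = (2 - 18*(-2 - 3)*(-2 + (-2 - 3))/5 + (2*(-2 - 3)*(-2 + (-2 - 3)))**2/5)*(-240) = (2 - 18*(-5)*(-2 - 5)/5 + (2*(-5)*(-2 - 5))**2/5)*(-240) = (2 - 18*(-5)*(-7)/5 + (2*(-5)*(-7))**2/5)*(-240) = (2 - 9/5*70 + (1/5)*70**2)*(-240) = (2 - 126 + (1/5)*4900)*(-240) = (2 - 126 + 980)*(-240) = 856*(-240) = -205440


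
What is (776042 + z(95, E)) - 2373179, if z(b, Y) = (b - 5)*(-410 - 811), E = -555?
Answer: -1707027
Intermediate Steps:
z(b, Y) = 6105 - 1221*b (z(b, Y) = (-5 + b)*(-1221) = 6105 - 1221*b)
(776042 + z(95, E)) - 2373179 = (776042 + (6105 - 1221*95)) - 2373179 = (776042 + (6105 - 115995)) - 2373179 = (776042 - 109890) - 2373179 = 666152 - 2373179 = -1707027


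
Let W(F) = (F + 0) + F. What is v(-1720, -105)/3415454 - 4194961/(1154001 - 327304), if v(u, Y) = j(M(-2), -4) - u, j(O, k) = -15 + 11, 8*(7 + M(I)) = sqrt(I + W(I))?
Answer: -7163138857621/1411772787719 ≈ -5.0739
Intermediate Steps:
W(F) = 2*F (W(F) = F + F = 2*F)
M(I) = -7 + sqrt(3)*sqrt(I)/8 (M(I) = -7 + sqrt(I + 2*I)/8 = -7 + sqrt(3*I)/8 = -7 + (sqrt(3)*sqrt(I))/8 = -7 + sqrt(3)*sqrt(I)/8)
j(O, k) = -4
v(u, Y) = -4 - u
v(-1720, -105)/3415454 - 4194961/(1154001 - 327304) = (-4 - 1*(-1720))/3415454 - 4194961/(1154001 - 327304) = (-4 + 1720)*(1/3415454) - 4194961/826697 = 1716*(1/3415454) - 4194961*1/826697 = 858/1707727 - 4194961/826697 = -7163138857621/1411772787719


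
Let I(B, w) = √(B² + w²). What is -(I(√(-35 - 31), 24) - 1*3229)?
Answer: 3229 - √510 ≈ 3206.4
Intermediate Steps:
-(I(√(-35 - 31), 24) - 1*3229) = -(√((√(-35 - 31))² + 24²) - 1*3229) = -(√((√(-66))² + 576) - 3229) = -(√((I*√66)² + 576) - 3229) = -(√(-66 + 576) - 3229) = -(√510 - 3229) = -(-3229 + √510) = 3229 - √510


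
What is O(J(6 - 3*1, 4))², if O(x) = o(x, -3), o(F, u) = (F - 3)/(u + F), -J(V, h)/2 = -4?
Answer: 1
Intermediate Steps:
J(V, h) = 8 (J(V, h) = -2*(-4) = 8)
o(F, u) = (-3 + F)/(F + u)
O(x) = 1 (O(x) = (-3 + x)/(x - 3) = (-3 + x)/(-3 + x) = 1)
O(J(6 - 3*1, 4))² = 1² = 1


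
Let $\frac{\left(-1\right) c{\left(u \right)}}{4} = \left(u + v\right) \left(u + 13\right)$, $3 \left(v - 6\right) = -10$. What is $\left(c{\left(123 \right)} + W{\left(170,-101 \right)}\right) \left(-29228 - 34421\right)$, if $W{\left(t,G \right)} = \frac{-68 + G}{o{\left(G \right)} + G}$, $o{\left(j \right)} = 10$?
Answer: $\frac{91373040473}{21} \approx 4.3511 \cdot 10^{9}$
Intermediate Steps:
$v = \frac{8}{3}$ ($v = 6 + \frac{1}{3} \left(-10\right) = 6 - \frac{10}{3} = \frac{8}{3} \approx 2.6667$)
$c{\left(u \right)} = - 4 \left(13 + u\right) \left(\frac{8}{3} + u\right)$ ($c{\left(u \right)} = - 4 \left(u + \frac{8}{3}\right) \left(u + 13\right) = - 4 \left(\frac{8}{3} + u\right) \left(13 + u\right) = - 4 \left(13 + u\right) \left(\frac{8}{3} + u\right)$)
$W{\left(t,G \right)} = \frac{-68 + G}{10 + G}$
$\left(c{\left(123 \right)} + W{\left(170,-101 \right)}\right) \left(-29228 - 34421\right) = \left(\left(- \frac{416}{3} - 4 \cdot 123^{2} - 7708\right) + \frac{-68 - 101}{10 - 101}\right) \left(-29228 - 34421\right) = \left(\left(- \frac{416}{3} - 60516 - 7708\right) + \frac{1}{-91} \left(-169\right)\right) \left(-63649\right) = \left(\left(- \frac{416}{3} - 60516 - 7708\right) - - \frac{13}{7}\right) \left(-63649\right) = \left(- \frac{205088}{3} + \frac{13}{7}\right) \left(-63649\right) = \left(- \frac{1435577}{21}\right) \left(-63649\right) = \frac{91373040473}{21}$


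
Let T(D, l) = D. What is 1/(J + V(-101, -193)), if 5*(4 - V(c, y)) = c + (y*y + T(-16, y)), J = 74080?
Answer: 5/333288 ≈ 1.5002e-5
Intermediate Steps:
V(c, y) = 36/5 - c/5 - y²/5 (V(c, y) = 4 - (c + (y*y - 16))/5 = 4 - (c + (y² - 16))/5 = 4 - (c + (-16 + y²))/5 = 4 - (-16 + c + y²)/5 = 4 + (16/5 - c/5 - y²/5) = 36/5 - c/5 - y²/5)
1/(J + V(-101, -193)) = 1/(74080 + (36/5 - ⅕*(-101) - ⅕*(-193)²)) = 1/(74080 + (36/5 + 101/5 - ⅕*37249)) = 1/(74080 + (36/5 + 101/5 - 37249/5)) = 1/(74080 - 37112/5) = 1/(333288/5) = 5/333288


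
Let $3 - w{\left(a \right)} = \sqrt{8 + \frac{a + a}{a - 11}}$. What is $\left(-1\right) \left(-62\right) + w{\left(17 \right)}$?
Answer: $65 - \frac{\sqrt{123}}{3} \approx 61.303$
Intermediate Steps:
$w{\left(a \right)} = 3 - \sqrt{8 + \frac{2 a}{-11 + a}}$ ($w{\left(a \right)} = 3 - \sqrt{8 + \frac{a + a}{a - 11}} = 3 - \sqrt{8 + \frac{2 a}{-11 + a}}$)
$\left(-1\right) \left(-62\right) + w{\left(17 \right)} = \left(-1\right) \left(-62\right) + \left(3 - \sqrt{2} \sqrt{\frac{-44 + 5 \cdot 17}{-11 + 17}}\right) = 62 + \left(3 - \sqrt{2} \sqrt{\frac{-44 + 85}{6}}\right) = 62 + \left(3 - \sqrt{2} \sqrt{\frac{1}{6} \cdot 41}\right) = 62 + \left(3 - \sqrt{2} \sqrt{\frac{41}{6}}\right) = 62 + \left(3 - \sqrt{2} \frac{\sqrt{246}}{6}\right) = 62 + \left(3 - \frac{\sqrt{123}}{3}\right) = 65 - \frac{\sqrt{123}}{3}$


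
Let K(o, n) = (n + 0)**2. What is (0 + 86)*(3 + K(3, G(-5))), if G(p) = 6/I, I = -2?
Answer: 1032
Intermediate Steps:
G(p) = -3 (G(p) = 6/(-2) = 6*(-1/2) = -3)
K(o, n) = n**2
(0 + 86)*(3 + K(3, G(-5))) = (0 + 86)*(3 + (-3)**2) = 86*(3 + 9) = 86*12 = 1032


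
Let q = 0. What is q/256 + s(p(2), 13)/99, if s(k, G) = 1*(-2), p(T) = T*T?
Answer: -2/99 ≈ -0.020202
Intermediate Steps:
p(T) = T**2
s(k, G) = -2
q/256 + s(p(2), 13)/99 = 0/256 - 2/99 = 0*(1/256) - 2*1/99 = 0 - 2/99 = -2/99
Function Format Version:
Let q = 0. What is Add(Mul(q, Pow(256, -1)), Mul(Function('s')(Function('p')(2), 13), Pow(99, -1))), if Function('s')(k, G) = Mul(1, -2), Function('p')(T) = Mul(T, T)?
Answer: Rational(-2, 99) ≈ -0.020202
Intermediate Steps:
Function('p')(T) = Pow(T, 2)
Function('s')(k, G) = -2
Add(Mul(q, Pow(256, -1)), Mul(Function('s')(Function('p')(2), 13), Pow(99, -1))) = Add(Mul(0, Pow(256, -1)), Mul(-2, Pow(99, -1))) = Add(Mul(0, Rational(1, 256)), Mul(-2, Rational(1, 99))) = Add(0, Rational(-2, 99)) = Rational(-2, 99)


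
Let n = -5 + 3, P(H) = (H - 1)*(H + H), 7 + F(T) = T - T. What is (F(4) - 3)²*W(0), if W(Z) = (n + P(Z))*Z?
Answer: 0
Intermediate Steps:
F(T) = -7 (F(T) = -7 + (T - T) = -7 + 0 = -7)
P(H) = 2*H*(-1 + H) (P(H) = (-1 + H)*(2*H) = 2*H*(-1 + H))
n = -2
W(Z) = Z*(-2 + 2*Z*(-1 + Z)) (W(Z) = (-2 + 2*Z*(-1 + Z))*Z = Z*(-2 + 2*Z*(-1 + Z)))
(F(4) - 3)²*W(0) = (-7 - 3)²*(2*0*(-1 + 0*(-1 + 0))) = (-10)²*(2*0*(-1 + 0*(-1))) = 100*(2*0*(-1 + 0)) = 100*(2*0*(-1)) = 100*0 = 0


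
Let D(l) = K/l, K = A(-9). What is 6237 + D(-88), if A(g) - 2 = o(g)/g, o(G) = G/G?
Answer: 4939687/792 ≈ 6237.0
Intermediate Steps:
o(G) = 1
A(g) = 2 + 1/g
K = 17/9 (K = 2 + 1/(-9) = 2 - ⅑ = 17/9 ≈ 1.8889)
D(l) = 17/(9*l)
6237 + D(-88) = 6237 + (17/9)/(-88) = 6237 + (17/9)*(-1/88) = 6237 - 17/792 = 4939687/792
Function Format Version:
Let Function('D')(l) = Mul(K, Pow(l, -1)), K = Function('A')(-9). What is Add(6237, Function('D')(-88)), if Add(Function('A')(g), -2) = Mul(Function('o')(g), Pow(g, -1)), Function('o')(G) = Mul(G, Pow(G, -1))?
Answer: Rational(4939687, 792) ≈ 6237.0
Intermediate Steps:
Function('o')(G) = 1
Function('A')(g) = Add(2, Pow(g, -1)) (Function('A')(g) = Add(2, Mul(1, Pow(g, -1))) = Add(2, Pow(g, -1)))
K = Rational(17, 9) (K = Add(2, Pow(-9, -1)) = Add(2, Rational(-1, 9)) = Rational(17, 9) ≈ 1.8889)
Function('D')(l) = Mul(Rational(17, 9), Pow(l, -1))
Add(6237, Function('D')(-88)) = Add(6237, Mul(Rational(17, 9), Pow(-88, -1))) = Add(6237, Mul(Rational(17, 9), Rational(-1, 88))) = Add(6237, Rational(-17, 792)) = Rational(4939687, 792)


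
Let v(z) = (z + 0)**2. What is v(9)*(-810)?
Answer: -65610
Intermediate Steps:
v(z) = z**2
v(9)*(-810) = 9**2*(-810) = 81*(-810) = -65610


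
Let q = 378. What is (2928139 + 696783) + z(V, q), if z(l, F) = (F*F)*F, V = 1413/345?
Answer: 57635074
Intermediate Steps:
V = 471/115 (V = 1413*(1/345) = 471/115 ≈ 4.0956)
z(l, F) = F³ (z(l, F) = F²*F = F³)
(2928139 + 696783) + z(V, q) = (2928139 + 696783) + 378³ = 3624922 + 54010152 = 57635074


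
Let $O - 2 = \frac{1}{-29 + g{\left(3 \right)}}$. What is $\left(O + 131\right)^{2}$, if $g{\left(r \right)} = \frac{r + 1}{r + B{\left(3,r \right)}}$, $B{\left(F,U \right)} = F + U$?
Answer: $\frac{1167725584}{66049} \approx 17680.0$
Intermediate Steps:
$g{\left(r \right)} = \frac{1 + r}{3 + 2 r}$ ($g{\left(r \right)} = \frac{r + 1}{r + \left(3 + r\right)} = \frac{1 + r}{3 + 2 r}$)
$O = \frac{505}{257}$ ($O = 2 + \frac{1}{-29 + \frac{1 + 3}{3 + 2 \cdot 3}} = 2 + \frac{1}{-29 + \frac{1}{3 + 6} \cdot 4} = 2 + \frac{1}{-29 + \frac{1}{9} \cdot 4} = 2 + \frac{1}{-29 + \frac{4}{9}} = 2 + \frac{1}{- \frac{257}{9}} = 2 - \frac{9}{257} = \frac{505}{257} \approx 1.965$)
$\left(O + 131\right)^{2} = \left(\frac{505}{257} + 131\right)^{2} = \left(\frac{34172}{257}\right)^{2} = \frac{1167725584}{66049}$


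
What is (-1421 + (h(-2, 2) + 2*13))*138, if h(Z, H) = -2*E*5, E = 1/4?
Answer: -192855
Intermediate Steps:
E = ¼ ≈ 0.25000
h(Z, H) = -5/2 (h(Z, H) = -2*¼*5 = -½*5 = -5/2)
(-1421 + (h(-2, 2) + 2*13))*138 = (-1421 + (-5/2 + 2*13))*138 = (-1421 + (-5/2 + 26))*138 = (-1421 + 47/2)*138 = -2795/2*138 = -192855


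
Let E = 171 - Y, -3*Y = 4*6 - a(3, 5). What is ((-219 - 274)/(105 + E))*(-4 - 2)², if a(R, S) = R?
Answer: -17748/283 ≈ -62.714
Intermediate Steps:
Y = -7 (Y = -(4*6 - 3)/3 = -(24 - 1*3)/3 = -(24 - 3)/3 = -⅓*21 = -7)
E = 178 (E = 171 - 1*(-7) = 171 + 7 = 178)
((-219 - 274)/(105 + E))*(-4 - 2)² = ((-219 - 274)/(105 + 178))*(-4 - 2)² = -493/283*(-6)² = -493*1/283*36 = -493/283*36 = -17748/283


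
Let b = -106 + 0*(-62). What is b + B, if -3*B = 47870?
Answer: -48188/3 ≈ -16063.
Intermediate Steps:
B = -47870/3 (B = -1/3*47870 = -47870/3 ≈ -15957.)
b = -106 (b = -106 + 0 = -106)
b + B = -106 - 47870/3 = -48188/3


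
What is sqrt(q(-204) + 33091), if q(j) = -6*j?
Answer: sqrt(34315) ≈ 185.24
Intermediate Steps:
sqrt(q(-204) + 33091) = sqrt(-6*(-204) + 33091) = sqrt(1224 + 33091) = sqrt(34315)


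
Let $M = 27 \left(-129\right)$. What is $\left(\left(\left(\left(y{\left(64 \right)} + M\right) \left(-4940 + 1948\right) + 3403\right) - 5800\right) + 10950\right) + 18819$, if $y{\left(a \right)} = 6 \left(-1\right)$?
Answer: $10466460$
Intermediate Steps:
$y{\left(a \right)} = -6$
$M = -3483$
$\left(\left(\left(\left(y{\left(64 \right)} + M\right) \left(-4940 + 1948\right) + 3403\right) - 5800\right) + 10950\right) + 18819 = \left(\left(\left(\left(-6 - 3483\right) \left(-4940 + 1948\right) + 3403\right) - 5800\right) + 10950\right) + 18819 = \left(\left(\left(\left(-3489\right) \left(-2992\right) + 3403\right) - 5800\right) + 10950\right) + 18819 = \left(\left(\left(10439088 + 3403\right) - 5800\right) + 10950\right) + 18819 = \left(\left(10442491 - 5800\right) + 10950\right) + 18819 = \left(10436691 + 10950\right) + 18819 = 10447641 + 18819 = 10466460$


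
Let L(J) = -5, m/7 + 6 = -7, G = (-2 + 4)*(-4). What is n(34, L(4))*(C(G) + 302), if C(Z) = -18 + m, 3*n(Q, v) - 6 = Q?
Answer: 7720/3 ≈ 2573.3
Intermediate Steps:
G = -8 (G = 2*(-4) = -8)
m = -91 (m = -42 + 7*(-7) = -42 - 49 = -91)
n(Q, v) = 2 + Q/3
C(Z) = -109 (C(Z) = -18 - 91 = -109)
n(34, L(4))*(C(G) + 302) = (2 + (1/3)*34)*(-109 + 302) = (2 + 34/3)*193 = (40/3)*193 = 7720/3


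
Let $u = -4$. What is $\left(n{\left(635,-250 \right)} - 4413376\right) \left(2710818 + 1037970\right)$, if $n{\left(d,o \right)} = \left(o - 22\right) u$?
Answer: $-16540732306944$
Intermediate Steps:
$n{\left(d,o \right)} = 88 - 4 o$ ($n{\left(d,o \right)} = \left(o - 22\right) \left(-4\right) = \left(-22 + o\right) \left(-4\right) = 88 - 4 o$)
$\left(n{\left(635,-250 \right)} - 4413376\right) \left(2710818 + 1037970\right) = \left(\left(88 - -1000\right) - 4413376\right) \left(2710818 + 1037970\right) = \left(\left(88 + 1000\right) - 4413376\right) 3748788 = \left(1088 - 4413376\right) 3748788 = \left(-4412288\right) 3748788 = -16540732306944$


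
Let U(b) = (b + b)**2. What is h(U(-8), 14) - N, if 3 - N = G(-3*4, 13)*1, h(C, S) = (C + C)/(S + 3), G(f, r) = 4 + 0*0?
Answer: 529/17 ≈ 31.118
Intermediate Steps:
U(b) = 4*b**2 (U(b) = (2*b)**2 = 4*b**2)
G(f, r) = 4 (G(f, r) = 4 + 0 = 4)
h(C, S) = 2*C/(3 + S) (h(C, S) = (2*C)/(3 + S) = 2*C/(3 + S))
N = -1 (N = 3 - 4 = -1)
h(U(-8), 14) - N = 2*(4*(-8)**2)/(3 + 14) - 1*(-1) = 2*(4*64)/17 + 1 = 2*256*(1/17) + 1 = 512/17 + 1 = 529/17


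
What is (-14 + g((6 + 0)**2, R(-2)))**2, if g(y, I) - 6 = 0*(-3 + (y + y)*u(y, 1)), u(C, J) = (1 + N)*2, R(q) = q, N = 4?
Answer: 64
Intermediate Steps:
u(C, J) = 10 (u(C, J) = (1 + 4)*2 = 5*2 = 10)
g(y, I) = 6 (g(y, I) = 6 + 0*(-3 + (y + y)*10) = 6 + 0*(-3 + (2*y)*10) = 6 + 0*(-3 + 20*y) = 6 + 0 = 6)
(-14 + g((6 + 0)**2, R(-2)))**2 = (-14 + 6)**2 = (-8)**2 = 64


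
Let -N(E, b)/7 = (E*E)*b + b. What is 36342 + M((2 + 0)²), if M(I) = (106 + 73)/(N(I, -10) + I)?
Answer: 43392527/1194 ≈ 36342.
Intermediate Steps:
N(E, b) = -7*b - 7*b*E² (N(E, b) = -7*((E*E)*b + b) = -7*(E²*b + b) = -7*(b*E² + b) = -7*(b + b*E²) = -7*b - 7*b*E²)
M(I) = 179/(70 + I + 70*I²) (M(I) = (106 + 73)/(-7*(-10)*(1 + I²) + I) = 179/((70 + 70*I²) + I) = 179/(70 + I + 70*I²))
36342 + M((2 + 0)²) = 36342 + 179/(70 + (2 + 0)² + 70*((2 + 0)²)²) = 36342 + 179/(70 + 2² + 70*(2²)²) = 36342 + 179/(70 + 4 + 70*4²) = 36342 + 179/(70 + 4 + 70*16) = 36342 + 179/(70 + 4 + 1120) = 36342 + 179/1194 = 43392527/1194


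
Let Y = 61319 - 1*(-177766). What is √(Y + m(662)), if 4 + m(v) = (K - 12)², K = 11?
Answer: √239082 ≈ 488.96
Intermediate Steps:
Y = 239085 (Y = 61319 + 177766 = 239085)
m(v) = -3 (m(v) = -4 + (11 - 12)² = -4 + (-1)² = -4 + 1 = -3)
√(Y + m(662)) = √(239085 - 3) = √239082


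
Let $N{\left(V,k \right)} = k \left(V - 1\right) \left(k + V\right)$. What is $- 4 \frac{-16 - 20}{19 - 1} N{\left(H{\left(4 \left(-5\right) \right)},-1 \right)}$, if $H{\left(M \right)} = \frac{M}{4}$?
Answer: $-288$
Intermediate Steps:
$H{\left(M \right)} = \frac{M}{4}$ ($H{\left(M \right)} = M \frac{1}{4} = \frac{M}{4}$)
$N{\left(V,k \right)} = k \left(-1 + V\right) \left(V + k\right)$
$- 4 \frac{-16 - 20}{19 - 1} N{\left(H{\left(4 \left(-5\right) \right)},-1 \right)} = - 4 \frac{-16 - 20}{19 - 1} \left(- (\left(\frac{4 \left(-5\right)}{4}\right)^{2} - \frac{4 \left(-5\right)}{4} - -1 + \frac{4 \left(-5\right)}{4} \left(-1\right))\right) = - 4 \left(- \frac{36}{18}\right) \left(- (\left(\frac{1}{4} \left(-20\right)\right)^{2} - \frac{1}{4} \left(-20\right) + 1 + \frac{1}{4} \left(-20\right) \left(-1\right))\right) = - 4 \left(\left(-36\right) \frac{1}{18}\right) \left(- (\left(-5\right)^{2} - -5 + 1 - -5)\right) = \left(-4\right) \left(-2\right) \left(- (25 + 5 + 1 + 5)\right) = 8 \left(\left(-1\right) 36\right) = 8 \left(-36\right) = -288$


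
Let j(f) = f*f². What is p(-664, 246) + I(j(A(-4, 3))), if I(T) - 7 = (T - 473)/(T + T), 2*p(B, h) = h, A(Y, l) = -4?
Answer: 17177/128 ≈ 134.20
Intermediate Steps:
p(B, h) = h/2
j(f) = f³
I(T) = 7 + (-473 + T)/(2*T) (I(T) = 7 + (T - 473)/(T + T) = 7 + (-473 + T)/((2*T)) = 7 + (-473 + T)*(1/(2*T)) = 7 + (-473 + T)/(2*T))
p(-664, 246) + I(j(A(-4, 3))) = (½)*246 + (-473 + 15*(-4)³)/(2*((-4)³)) = 123 + (½)*(-473 + 15*(-64))/(-64) = 123 + (½)*(-1/64)*(-473 - 960) = 123 + (½)*(-1/64)*(-1433) = 123 + 1433/128 = 17177/128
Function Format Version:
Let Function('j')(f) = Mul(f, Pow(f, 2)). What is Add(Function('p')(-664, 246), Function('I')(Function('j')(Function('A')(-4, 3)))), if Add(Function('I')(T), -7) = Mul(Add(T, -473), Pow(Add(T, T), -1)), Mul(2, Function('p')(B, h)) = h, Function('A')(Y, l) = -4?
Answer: Rational(17177, 128) ≈ 134.20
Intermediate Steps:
Function('p')(B, h) = Mul(Rational(1, 2), h)
Function('j')(f) = Pow(f, 3)
Function('I')(T) = Add(7, Mul(Rational(1, 2), Pow(T, -1), Add(-473, T))) (Function('I')(T) = Add(7, Mul(Add(T, -473), Pow(Add(T, T), -1))) = Add(7, Mul(Add(-473, T), Pow(Mul(2, T), -1))) = Add(7, Mul(Add(-473, T), Mul(Rational(1, 2), Pow(T, -1)))) = Add(7, Mul(Rational(1, 2), Pow(T, -1), Add(-473, T))))
Add(Function('p')(-664, 246), Function('I')(Function('j')(Function('A')(-4, 3)))) = Add(Mul(Rational(1, 2), 246), Mul(Rational(1, 2), Pow(Pow(-4, 3), -1), Add(-473, Mul(15, Pow(-4, 3))))) = Add(123, Mul(Rational(1, 2), Pow(-64, -1), Add(-473, Mul(15, -64)))) = Add(123, Mul(Rational(1, 2), Rational(-1, 64), Add(-473, -960))) = Add(123, Mul(Rational(1, 2), Rational(-1, 64), -1433)) = Add(123, Rational(1433, 128)) = Rational(17177, 128)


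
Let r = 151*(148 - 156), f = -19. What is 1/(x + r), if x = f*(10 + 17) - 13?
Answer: -1/1734 ≈ -0.00057670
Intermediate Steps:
x = -526 (x = -19*(10 + 17) - 13 = -19*27 - 13 = -513 - 13 = -526)
r = -1208 (r = 151*(-8) = -1208)
1/(x + r) = 1/(-526 - 1208) = 1/(-1734) = -1/1734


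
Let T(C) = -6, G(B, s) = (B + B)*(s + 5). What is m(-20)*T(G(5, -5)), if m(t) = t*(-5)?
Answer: -600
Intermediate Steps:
G(B, s) = 2*B*(5 + s) (G(B, s) = (2*B)*(5 + s) = 2*B*(5 + s))
m(t) = -5*t
m(-20)*T(G(5, -5)) = -5*(-20)*(-6) = 100*(-6) = -600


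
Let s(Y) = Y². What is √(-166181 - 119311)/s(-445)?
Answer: 2*I*√71373/198025 ≈ 0.0026982*I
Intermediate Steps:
√(-166181 - 119311)/s(-445) = √(-166181 - 119311)/((-445)²) = √(-285492)/198025 = (2*I*√71373)*(1/198025) = 2*I*√71373/198025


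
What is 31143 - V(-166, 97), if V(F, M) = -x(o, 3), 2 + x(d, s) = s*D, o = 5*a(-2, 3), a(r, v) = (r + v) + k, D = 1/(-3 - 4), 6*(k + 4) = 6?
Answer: 217984/7 ≈ 31141.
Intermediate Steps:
k = -3 (k = -4 + (⅙)*6 = -4 + 1 = -3)
D = -⅐ (D = 1/(-7) = -⅐ ≈ -0.14286)
a(r, v) = -3 + r + v (a(r, v) = (r + v) - 3 = -3 + r + v)
o = -10 (o = 5*(-3 - 2 + 3) = 5*(-2) = -10)
x(d, s) = -2 - s/7 (x(d, s) = -2 + s*(-⅐) = -2 - s/7)
V(F, M) = 17/7 (V(F, M) = -(-2 - ⅐*3) = -(-2 - 3/7) = -1*(-17/7) = 17/7)
31143 - V(-166, 97) = 31143 - 1*17/7 = 31143 - 17/7 = 217984/7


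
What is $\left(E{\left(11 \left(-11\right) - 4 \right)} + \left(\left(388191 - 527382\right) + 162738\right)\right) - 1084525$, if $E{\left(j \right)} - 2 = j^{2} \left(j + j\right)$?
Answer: $-4967226$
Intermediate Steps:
$E{\left(j \right)} = 2 + 2 j^{3}$ ($E{\left(j \right)} = 2 + j^{2} \left(j + j\right) = 2 + j^{2} \cdot 2 j = 2 + 2 j^{3}$)
$\left(E{\left(11 \left(-11\right) - 4 \right)} + \left(\left(388191 - 527382\right) + 162738\right)\right) - 1084525 = \left(\left(2 + 2 \left(11 \left(-11\right) - 4\right)^{3}\right) + \left(\left(388191 - 527382\right) + 162738\right)\right) - 1084525 = \left(\left(2 + 2 \left(-121 - 4\right)^{3}\right) + \left(-139191 + 162738\right)\right) - 1084525 = \left(\left(2 + 2 \left(-125\right)^{3}\right) + 23547\right) - 1084525 = \left(\left(2 + 2 \left(-1953125\right)\right) + 23547\right) - 1084525 = \left(\left(2 - 3906250\right) + 23547\right) - 1084525 = \left(-3906248 + 23547\right) - 1084525 = -3882701 - 1084525 = -4967226$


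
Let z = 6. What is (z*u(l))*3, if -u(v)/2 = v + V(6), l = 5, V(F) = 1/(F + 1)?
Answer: -1296/7 ≈ -185.14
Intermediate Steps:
V(F) = 1/(1 + F)
u(v) = -2/7 - 2*v (u(v) = -2*(v + 1/(1 + 6)) = -2*(v + 1/7) = -2*(1/7 + v) = -2/7 - 2*v)
(z*u(l))*3 = (6*(-2/7 - 2*5))*3 = (6*(-2/7 - 10))*3 = (6*(-72/7))*3 = -432/7*3 = -1296/7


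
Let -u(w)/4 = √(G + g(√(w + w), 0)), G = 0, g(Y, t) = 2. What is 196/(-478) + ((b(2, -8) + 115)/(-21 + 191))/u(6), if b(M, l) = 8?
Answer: -98/239 - 123*√2/1360 ≈ -0.53794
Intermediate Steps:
u(w) = -4*√2 (u(w) = -4*√(0 + 2) = -4*√2)
196/(-478) + ((b(2, -8) + 115)/(-21 + 191))/u(6) = 196/(-478) + ((8 + 115)/(-21 + 191))/((-4*√2)) = 196*(-1/478) + (123/170)*(-√2/8) = -98/239 + (123*(1/170))*(-√2/8) = -98/239 + 123*(-√2/8)/170 = -98/239 - 123*√2/1360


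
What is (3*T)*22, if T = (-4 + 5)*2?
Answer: 132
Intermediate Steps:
T = 2 (T = 1*2 = 2)
(3*T)*22 = (3*2)*22 = 6*22 = 132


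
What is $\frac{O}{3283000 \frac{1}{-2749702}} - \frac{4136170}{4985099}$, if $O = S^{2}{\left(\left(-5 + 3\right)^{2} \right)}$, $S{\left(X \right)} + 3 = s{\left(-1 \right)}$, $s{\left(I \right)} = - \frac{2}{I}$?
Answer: $- \frac{1949041628607}{1169005715500} \approx -1.6673$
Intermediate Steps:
$S{\left(X \right)} = -1$ ($S{\left(X \right)} = -3 - \frac{2}{-1} = -3 - -2 = -3 + 2 = -1$)
$O = 1$ ($O = \left(-1\right)^{2} = 1$)
$\frac{O}{3283000 \frac{1}{-2749702}} - \frac{4136170}{4985099} = 1 \frac{1}{3283000 \frac{1}{-2749702}} - \frac{4136170}{4985099} = 1 \frac{1}{3283000 \left(- \frac{1}{2749702}\right)} - \frac{4136170}{4985099} = 1 \frac{1}{- \frac{1641500}{1374851}} - \frac{4136170}{4985099} = 1 \left(- \frac{1374851}{1641500}\right) - \frac{4136170}{4985099} = - \frac{1374851}{1641500} - \frac{4136170}{4985099} = - \frac{1949041628607}{1169005715500}$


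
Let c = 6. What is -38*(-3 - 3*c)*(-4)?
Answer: -3192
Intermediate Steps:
-38*(-3 - 3*c)*(-4) = -38*(-3 - 3*6)*(-4) = -38*(-3 - 18)*(-4) = -38*(-21)*(-4) = 798*(-4) = -3192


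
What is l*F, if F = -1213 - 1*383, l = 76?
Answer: -121296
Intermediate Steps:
F = -1596 (F = -1213 - 383 = -1596)
l*F = 76*(-1596) = -121296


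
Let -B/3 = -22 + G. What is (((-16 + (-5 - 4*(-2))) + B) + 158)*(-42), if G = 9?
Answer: -7728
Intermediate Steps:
B = 39 (B = -3*(-22 + 9) = -3*(-13) = 39)
(((-16 + (-5 - 4*(-2))) + B) + 158)*(-42) = (((-16 + (-5 - 4*(-2))) + 39) + 158)*(-42) = (((-16 + (-5 + 8)) + 39) + 158)*(-42) = (((-16 + 3) + 39) + 158)*(-42) = ((-13 + 39) + 158)*(-42) = (26 + 158)*(-42) = 184*(-42) = -7728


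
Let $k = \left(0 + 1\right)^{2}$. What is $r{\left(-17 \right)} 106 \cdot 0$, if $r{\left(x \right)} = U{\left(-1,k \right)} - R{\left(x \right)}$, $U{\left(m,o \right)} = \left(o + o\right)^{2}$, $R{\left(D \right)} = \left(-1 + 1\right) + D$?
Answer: $0$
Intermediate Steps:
$R{\left(D \right)} = D$ ($R{\left(D \right)} = 0 + D = D$)
$k = 1$ ($k = 1^{2} = 1$)
$U{\left(m,o \right)} = 4 o^{2}$ ($U{\left(m,o \right)} = \left(2 o\right)^{2} = 4 o^{2}$)
$r{\left(x \right)} = 4 - x$ ($r{\left(x \right)} = 4 \cdot 1^{2} - x = 4 \cdot 1 - x = 4 - x$)
$r{\left(-17 \right)} 106 \cdot 0 = \left(4 - -17\right) 106 \cdot 0 = \left(4 + 17\right) 0 = 21 \cdot 0 = 0$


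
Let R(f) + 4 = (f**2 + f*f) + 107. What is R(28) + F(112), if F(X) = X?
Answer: 1783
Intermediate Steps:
R(f) = 103 + 2*f**2 (R(f) = -4 + ((f**2 + f*f) + 107) = -4 + ((f**2 + f**2) + 107) = -4 + (2*f**2 + 107) = -4 + (107 + 2*f**2) = 103 + 2*f**2)
R(28) + F(112) = (103 + 2*28**2) + 112 = (103 + 2*784) + 112 = (103 + 1568) + 112 = 1671 + 112 = 1783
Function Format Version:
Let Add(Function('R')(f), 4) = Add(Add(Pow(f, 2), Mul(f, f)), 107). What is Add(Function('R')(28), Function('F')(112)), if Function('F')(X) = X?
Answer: 1783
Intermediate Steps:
Function('R')(f) = Add(103, Mul(2, Pow(f, 2))) (Function('R')(f) = Add(-4, Add(Add(Pow(f, 2), Mul(f, f)), 107)) = Add(-4, Add(Add(Pow(f, 2), Pow(f, 2)), 107)) = Add(-4, Add(Mul(2, Pow(f, 2)), 107)) = Add(-4, Add(107, Mul(2, Pow(f, 2)))) = Add(103, Mul(2, Pow(f, 2))))
Add(Function('R')(28), Function('F')(112)) = Add(Add(103, Mul(2, Pow(28, 2))), 112) = Add(Add(103, Mul(2, 784)), 112) = Add(Add(103, 1568), 112) = Add(1671, 112) = 1783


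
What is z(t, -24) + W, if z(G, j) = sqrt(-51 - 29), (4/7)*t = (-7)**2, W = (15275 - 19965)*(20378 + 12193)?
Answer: -152757990 + 4*I*sqrt(5) ≈ -1.5276e+8 + 8.9443*I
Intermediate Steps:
W = -152757990 (W = -4690*32571 = -152757990)
t = 343/4 (t = (7/4)*(-7)**2 = (7/4)*49 = 343/4 ≈ 85.750)
z(G, j) = 4*I*sqrt(5) (z(G, j) = sqrt(-80) = 4*I*sqrt(5))
z(t, -24) + W = 4*I*sqrt(5) - 152757990 = -152757990 + 4*I*sqrt(5)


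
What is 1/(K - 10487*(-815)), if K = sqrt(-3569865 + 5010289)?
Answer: 8546905/73049583638601 - 2*sqrt(360106)/73049583638601 ≈ 1.1699e-7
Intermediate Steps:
K = 2*sqrt(360106) (K = sqrt(1440424) = 2*sqrt(360106) ≈ 1200.2)
1/(K - 10487*(-815)) = 1/(2*sqrt(360106) - 10487*(-815)) = 1/(2*sqrt(360106) + 8546905) = 1/(8546905 + 2*sqrt(360106))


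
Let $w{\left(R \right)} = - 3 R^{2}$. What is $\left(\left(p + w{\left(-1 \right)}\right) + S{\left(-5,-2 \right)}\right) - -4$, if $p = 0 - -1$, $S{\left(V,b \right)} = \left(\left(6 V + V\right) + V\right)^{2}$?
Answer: $1602$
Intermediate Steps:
$S{\left(V,b \right)} = 64 V^{2}$ ($S{\left(V,b \right)} = \left(7 V + V\right)^{2} = \left(8 V\right)^{2} = 64 V^{2}$)
$p = 1$ ($p = 0 + 1 = 1$)
$\left(\left(p + w{\left(-1 \right)}\right) + S{\left(-5,-2 \right)}\right) - -4 = \left(\left(1 - 3 \left(-1\right)^{2}\right) + 64 \left(-5\right)^{2}\right) - -4 = \left(\left(1 - 3\right) + 64 \cdot 25\right) + 4 = \left(\left(1 - 3\right) + 1600\right) + 4 = \left(-2 + 1600\right) + 4 = 1598 + 4 = 1602$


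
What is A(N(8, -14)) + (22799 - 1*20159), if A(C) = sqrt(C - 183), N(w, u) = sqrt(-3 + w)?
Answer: 2640 + sqrt(-183 + sqrt(5)) ≈ 2640.0 + 13.445*I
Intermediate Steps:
A(C) = sqrt(-183 + C)
A(N(8, -14)) + (22799 - 1*20159) = sqrt(-183 + sqrt(-3 + 8)) + (22799 - 1*20159) = sqrt(-183 + sqrt(5)) + (22799 - 20159) = sqrt(-183 + sqrt(5)) + 2640 = 2640 + sqrt(-183 + sqrt(5))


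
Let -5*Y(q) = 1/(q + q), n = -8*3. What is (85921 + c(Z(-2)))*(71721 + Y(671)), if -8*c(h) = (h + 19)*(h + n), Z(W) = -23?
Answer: 16535196905331/2684 ≈ 6.1607e+9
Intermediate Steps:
n = -24
c(h) = -(-24 + h)*(19 + h)/8 (c(h) = -(h + 19)*(h - 24)/8 = -(19 + h)*(-24 + h)/8 = -(-24 + h)*(19 + h)/8)
Y(q) = -1/(10*q) (Y(q) = -1/(5*(q + q)) = -1/(2*q)/5 = -1/(10*q))
(85921 + c(Z(-2)))*(71721 + Y(671)) = (85921 + (57 - 1/8*(-23)**2 + (5/8)*(-23)))*(71721 - 1/10/671) = (85921 + (57 - 1/8*529 - 115/8))*(71721 - 1/10*1/671) = (85921 + (57 - 529/8 - 115/8))*(71721 - 1/6710) = (85921 - 47/2)*(481247909/6710) = (171795/2)*(481247909/6710) = 16535196905331/2684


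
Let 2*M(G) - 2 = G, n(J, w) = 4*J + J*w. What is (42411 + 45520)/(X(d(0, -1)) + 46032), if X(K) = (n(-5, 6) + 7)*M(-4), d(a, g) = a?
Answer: 87931/46075 ≈ 1.9084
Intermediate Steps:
M(G) = 1 + G/2
X(K) = 43 (X(K) = (-5*(4 + 6) + 7)*(1 + (½)*(-4)) = (-5*10 + 7)*(1 - 2) = (-50 + 7)*(-1) = -43*(-1) = 43)
(42411 + 45520)/(X(d(0, -1)) + 46032) = (42411 + 45520)/(43 + 46032) = 87931/46075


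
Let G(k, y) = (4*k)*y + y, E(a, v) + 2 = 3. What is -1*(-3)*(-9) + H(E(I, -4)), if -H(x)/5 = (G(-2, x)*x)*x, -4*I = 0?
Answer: 8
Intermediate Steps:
I = 0 (I = -1/4*0 = 0)
E(a, v) = 1 (E(a, v) = -2 + 3 = 1)
G(k, y) = y + 4*k*y (G(k, y) = 4*k*y + y = y + 4*k*y)
H(x) = 35*x**3 (H(x) = -5*(x*(1 + 4*(-2)))*x*x = -5*(x*(1 - 8))*x*x = -5*(x*(-7))*x*x = -5*(-7*x)*x*x = -5*(-7*x**2)*x = -(-35)*x**3 = 35*x**3)
-1*(-3)*(-9) + H(E(I, -4)) = -1*(-3)*(-9) + 35*1**3 = 3*(-9) + 35*1 = -27 + 35 = 8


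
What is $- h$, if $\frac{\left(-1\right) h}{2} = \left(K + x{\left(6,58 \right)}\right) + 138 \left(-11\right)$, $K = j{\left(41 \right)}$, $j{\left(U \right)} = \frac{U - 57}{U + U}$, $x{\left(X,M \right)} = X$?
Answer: $- \frac{124000}{41} \approx -3024.4$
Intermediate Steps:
$j{\left(U \right)} = \frac{-57 + U}{2 U}$
$K = - \frac{8}{41}$ ($K = \frac{-57 + 41}{2 \cdot 41} = \frac{1}{2} \cdot \frac{1}{41} \left(-16\right) = - \frac{8}{41} \approx -0.19512$)
$h = \frac{124000}{41}$ ($h = - 2 \left(\left(- \frac{8}{41} + 6\right) + 138 \left(-11\right)\right) = - 2 \left(\frac{238}{41} - 1518\right) = \left(-2\right) \left(- \frac{62000}{41}\right) = \frac{124000}{41} \approx 3024.4$)
$- h = \left(-1\right) \frac{124000}{41} = - \frac{124000}{41}$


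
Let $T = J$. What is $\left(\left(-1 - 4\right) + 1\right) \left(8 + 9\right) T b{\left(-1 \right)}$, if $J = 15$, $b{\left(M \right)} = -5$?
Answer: $5100$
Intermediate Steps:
$T = 15$
$\left(\left(-1 - 4\right) + 1\right) \left(8 + 9\right) T b{\left(-1 \right)} = \left(\left(-1 - 4\right) + 1\right) \left(8 + 9\right) 15 \left(-5\right) = \left(\left(-1 - 4\right) + 1\right) 17 \cdot 15 \left(-5\right) = \left(-5 + 1\right) 17 \cdot 15 \left(-5\right) = \left(-4\right) 17 \cdot 15 \left(-5\right) = \left(-68\right) 15 \left(-5\right) = \left(-1020\right) \left(-5\right) = 5100$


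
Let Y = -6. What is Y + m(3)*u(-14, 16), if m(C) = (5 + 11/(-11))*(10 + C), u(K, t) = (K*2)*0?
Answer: -6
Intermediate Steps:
u(K, t) = 0 (u(K, t) = (2*K)*0 = 0)
m(C) = 40 + 4*C (m(C) = (5 + 11*(-1/11))*(10 + C) = (5 - 1)*(10 + C) = 4*(10 + C) = 40 + 4*C)
Y + m(3)*u(-14, 16) = -6 + (40 + 4*3)*0 = -6 + (40 + 12)*0 = -6 + 52*0 = -6 + 0 = -6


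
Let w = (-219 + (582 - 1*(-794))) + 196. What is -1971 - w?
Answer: -3324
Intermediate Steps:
w = 1353 (w = (-219 + (582 + 794)) + 196 = (-219 + 1376) + 196 = 1157 + 196 = 1353)
-1971 - w = -1971 - 1*1353 = -1971 - 1353 = -3324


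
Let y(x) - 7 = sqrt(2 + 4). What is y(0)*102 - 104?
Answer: 610 + 102*sqrt(6) ≈ 859.85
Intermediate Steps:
y(x) = 7 + sqrt(6) (y(x) = 7 + sqrt(2 + 4) = 7 + sqrt(6))
y(0)*102 - 104 = (7 + sqrt(6))*102 - 104 = (714 + 102*sqrt(6)) - 104 = 610 + 102*sqrt(6)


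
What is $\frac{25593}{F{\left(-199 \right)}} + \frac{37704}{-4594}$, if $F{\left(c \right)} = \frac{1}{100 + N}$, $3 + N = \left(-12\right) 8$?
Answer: $\frac{58768269}{2297} \approx 25585.0$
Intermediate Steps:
$N = -99$ ($N = -3 - 96 = -99$)
$F{\left(c \right)} = 1$ ($F{\left(c \right)} = \frac{1}{100 - 99} = 1^{-1} = 1$)
$\frac{25593}{F{\left(-199 \right)}} + \frac{37704}{-4594} = \frac{25593}{1} + \frac{37704}{-4594} = 25593 \cdot 1 + 37704 \left(- \frac{1}{4594}\right) = 25593 - \frac{18852}{2297} = \frac{58768269}{2297}$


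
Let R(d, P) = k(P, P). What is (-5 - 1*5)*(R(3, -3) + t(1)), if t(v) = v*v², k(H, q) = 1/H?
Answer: -20/3 ≈ -6.6667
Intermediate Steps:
R(d, P) = 1/P
t(v) = v³
(-5 - 1*5)*(R(3, -3) + t(1)) = (-5 - 1*5)*(1/(-3) + 1³) = (-5 - 5)*(-⅓ + 1) = -10*⅔ = -20/3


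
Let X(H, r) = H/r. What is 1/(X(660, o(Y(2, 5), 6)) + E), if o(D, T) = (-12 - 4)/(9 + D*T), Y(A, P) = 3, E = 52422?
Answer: 4/205233 ≈ 1.9490e-5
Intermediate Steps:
o(D, T) = -16/(9 + D*T)
1/(X(660, o(Y(2, 5), 6)) + E) = 1/(660/((-16/(9 + 3*6))) + 52422) = 1/(660/((-16/(9 + 18))) + 52422) = 1/(660/((-16/27)) + 52422) = 1/(660/((-16*1/27)) + 52422) = 1/(660/(-16/27) + 52422) = 1/(660*(-27/16) + 52422) = 1/(-4455/4 + 52422) = 1/(205233/4) = 4/205233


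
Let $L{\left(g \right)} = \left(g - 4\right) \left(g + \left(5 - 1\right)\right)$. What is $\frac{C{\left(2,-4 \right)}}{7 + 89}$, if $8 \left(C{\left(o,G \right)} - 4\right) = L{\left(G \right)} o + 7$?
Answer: $\frac{13}{256} \approx 0.050781$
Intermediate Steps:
$L{\left(g \right)} = \left(-4 + g\right) \left(4 + g\right)$ ($L{\left(g \right)} = \left(-4 + g\right) \left(g + \left(5 - 1\right)\right) = \left(-4 + g\right) \left(g + 4\right) = \left(-4 + g\right) \left(4 + g\right)$)
$C{\left(o,G \right)} = \frac{39}{8} + \frac{o \left(-16 + G^{2}\right)}{8}$ ($C{\left(o,G \right)} = 4 + \frac{\left(-16 + G^{2}\right) o + 7}{8} = 4 + \frac{o \left(-16 + G^{2}\right) + 7}{8} = 4 + \frac{7 + o \left(-16 + G^{2}\right)}{8} = 4 + \left(\frac{7}{8} + \frac{o \left(-16 + G^{2}\right)}{8}\right) = \frac{39}{8} + \frac{o \left(-16 + G^{2}\right)}{8}$)
$\frac{C{\left(2,-4 \right)}}{7 + 89} = \frac{\frac{39}{8} + \frac{1}{8} \cdot 2 \left(-16 + \left(-4\right)^{2}\right)}{7 + 89} = \frac{\frac{39}{8} + \frac{1}{8} \cdot 2 \left(-16 + 16\right)}{96} = \frac{\frac{39}{8} + \frac{1}{8} \cdot 2 \cdot 0}{96} = \frac{\frac{39}{8} + 0}{96} = \frac{1}{96} \cdot \frac{39}{8} = \frac{13}{256}$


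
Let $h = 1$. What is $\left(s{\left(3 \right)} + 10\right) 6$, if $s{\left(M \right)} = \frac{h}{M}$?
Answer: $62$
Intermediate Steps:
$s{\left(M \right)} = \frac{1}{M}$ ($s{\left(M \right)} = 1 \frac{1}{M} = \frac{1}{M}$)
$\left(s{\left(3 \right)} + 10\right) 6 = \left(\frac{1}{3} + 10\right) 6 = \frac{31}{3} \cdot 6 = 62$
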